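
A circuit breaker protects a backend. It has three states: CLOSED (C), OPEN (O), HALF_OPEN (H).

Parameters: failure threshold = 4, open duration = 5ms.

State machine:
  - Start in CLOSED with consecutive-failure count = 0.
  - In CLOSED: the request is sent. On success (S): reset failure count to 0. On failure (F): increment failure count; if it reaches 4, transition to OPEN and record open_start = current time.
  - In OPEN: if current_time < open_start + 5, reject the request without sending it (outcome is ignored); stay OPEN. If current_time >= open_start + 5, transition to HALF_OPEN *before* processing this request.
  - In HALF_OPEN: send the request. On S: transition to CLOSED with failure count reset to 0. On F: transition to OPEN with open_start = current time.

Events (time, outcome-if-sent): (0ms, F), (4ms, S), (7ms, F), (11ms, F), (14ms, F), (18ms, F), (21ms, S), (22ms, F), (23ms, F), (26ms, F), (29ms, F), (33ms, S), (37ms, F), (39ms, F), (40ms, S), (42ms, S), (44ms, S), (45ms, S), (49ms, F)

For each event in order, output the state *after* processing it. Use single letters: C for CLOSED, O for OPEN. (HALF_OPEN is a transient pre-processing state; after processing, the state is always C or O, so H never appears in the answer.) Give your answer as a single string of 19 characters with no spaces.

State after each event:
  event#1 t=0ms outcome=F: state=CLOSED
  event#2 t=4ms outcome=S: state=CLOSED
  event#3 t=7ms outcome=F: state=CLOSED
  event#4 t=11ms outcome=F: state=CLOSED
  event#5 t=14ms outcome=F: state=CLOSED
  event#6 t=18ms outcome=F: state=OPEN
  event#7 t=21ms outcome=S: state=OPEN
  event#8 t=22ms outcome=F: state=OPEN
  event#9 t=23ms outcome=F: state=OPEN
  event#10 t=26ms outcome=F: state=OPEN
  event#11 t=29ms outcome=F: state=OPEN
  event#12 t=33ms outcome=S: state=OPEN
  event#13 t=37ms outcome=F: state=OPEN
  event#14 t=39ms outcome=F: state=OPEN
  event#15 t=40ms outcome=S: state=OPEN
  event#16 t=42ms outcome=S: state=CLOSED
  event#17 t=44ms outcome=S: state=CLOSED
  event#18 t=45ms outcome=S: state=CLOSED
  event#19 t=49ms outcome=F: state=CLOSED

Answer: CCCCCOOOOOOOOOOCCCC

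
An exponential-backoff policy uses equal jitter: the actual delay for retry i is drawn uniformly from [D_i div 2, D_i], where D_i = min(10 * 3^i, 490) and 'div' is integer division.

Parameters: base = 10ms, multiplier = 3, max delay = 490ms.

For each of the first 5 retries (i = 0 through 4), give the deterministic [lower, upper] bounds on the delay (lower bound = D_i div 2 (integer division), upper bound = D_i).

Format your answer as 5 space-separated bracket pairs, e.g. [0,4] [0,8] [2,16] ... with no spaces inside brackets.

Answer: [5,10] [15,30] [45,90] [135,270] [245,490]

Derivation:
Computing bounds per retry:
  i=0: D_i=min(10*3^0,490)=10, bounds=[5,10]
  i=1: D_i=min(10*3^1,490)=30, bounds=[15,30]
  i=2: D_i=min(10*3^2,490)=90, bounds=[45,90]
  i=3: D_i=min(10*3^3,490)=270, bounds=[135,270]
  i=4: D_i=min(10*3^4,490)=490, bounds=[245,490]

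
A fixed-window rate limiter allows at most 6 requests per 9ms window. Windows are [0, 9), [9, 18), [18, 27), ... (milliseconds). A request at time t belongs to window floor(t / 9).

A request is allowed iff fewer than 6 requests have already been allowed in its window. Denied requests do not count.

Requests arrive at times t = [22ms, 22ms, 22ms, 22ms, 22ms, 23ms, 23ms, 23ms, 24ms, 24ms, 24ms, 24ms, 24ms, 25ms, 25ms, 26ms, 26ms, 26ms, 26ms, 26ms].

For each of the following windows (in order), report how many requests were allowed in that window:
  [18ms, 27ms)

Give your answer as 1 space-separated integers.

Processing requests:
  req#1 t=22ms (window 2): ALLOW
  req#2 t=22ms (window 2): ALLOW
  req#3 t=22ms (window 2): ALLOW
  req#4 t=22ms (window 2): ALLOW
  req#5 t=22ms (window 2): ALLOW
  req#6 t=23ms (window 2): ALLOW
  req#7 t=23ms (window 2): DENY
  req#8 t=23ms (window 2): DENY
  req#9 t=24ms (window 2): DENY
  req#10 t=24ms (window 2): DENY
  req#11 t=24ms (window 2): DENY
  req#12 t=24ms (window 2): DENY
  req#13 t=24ms (window 2): DENY
  req#14 t=25ms (window 2): DENY
  req#15 t=25ms (window 2): DENY
  req#16 t=26ms (window 2): DENY
  req#17 t=26ms (window 2): DENY
  req#18 t=26ms (window 2): DENY
  req#19 t=26ms (window 2): DENY
  req#20 t=26ms (window 2): DENY

Allowed counts by window: 6

Answer: 6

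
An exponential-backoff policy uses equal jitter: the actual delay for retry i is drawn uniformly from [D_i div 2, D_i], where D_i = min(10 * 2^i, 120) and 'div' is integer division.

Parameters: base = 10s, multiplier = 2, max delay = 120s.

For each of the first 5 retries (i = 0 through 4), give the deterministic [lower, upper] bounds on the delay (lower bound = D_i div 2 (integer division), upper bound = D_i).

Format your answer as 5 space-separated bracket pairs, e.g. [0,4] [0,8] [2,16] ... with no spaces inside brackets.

Answer: [5,10] [10,20] [20,40] [40,80] [60,120]

Derivation:
Computing bounds per retry:
  i=0: D_i=min(10*2^0,120)=10, bounds=[5,10]
  i=1: D_i=min(10*2^1,120)=20, bounds=[10,20]
  i=2: D_i=min(10*2^2,120)=40, bounds=[20,40]
  i=3: D_i=min(10*2^3,120)=80, bounds=[40,80]
  i=4: D_i=min(10*2^4,120)=120, bounds=[60,120]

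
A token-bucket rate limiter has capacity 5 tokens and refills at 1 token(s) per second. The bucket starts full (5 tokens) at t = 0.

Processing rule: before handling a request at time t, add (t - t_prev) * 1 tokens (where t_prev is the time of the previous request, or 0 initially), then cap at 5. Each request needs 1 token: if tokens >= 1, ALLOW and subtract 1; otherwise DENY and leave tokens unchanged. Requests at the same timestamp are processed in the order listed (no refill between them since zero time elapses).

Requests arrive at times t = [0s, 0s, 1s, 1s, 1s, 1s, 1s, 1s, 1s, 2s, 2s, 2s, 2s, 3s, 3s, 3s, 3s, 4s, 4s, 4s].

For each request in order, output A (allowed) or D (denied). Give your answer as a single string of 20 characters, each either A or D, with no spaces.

Answer: AAAAAADDDADDDADDDADD

Derivation:
Simulating step by step:
  req#1 t=0s: ALLOW
  req#2 t=0s: ALLOW
  req#3 t=1s: ALLOW
  req#4 t=1s: ALLOW
  req#5 t=1s: ALLOW
  req#6 t=1s: ALLOW
  req#7 t=1s: DENY
  req#8 t=1s: DENY
  req#9 t=1s: DENY
  req#10 t=2s: ALLOW
  req#11 t=2s: DENY
  req#12 t=2s: DENY
  req#13 t=2s: DENY
  req#14 t=3s: ALLOW
  req#15 t=3s: DENY
  req#16 t=3s: DENY
  req#17 t=3s: DENY
  req#18 t=4s: ALLOW
  req#19 t=4s: DENY
  req#20 t=4s: DENY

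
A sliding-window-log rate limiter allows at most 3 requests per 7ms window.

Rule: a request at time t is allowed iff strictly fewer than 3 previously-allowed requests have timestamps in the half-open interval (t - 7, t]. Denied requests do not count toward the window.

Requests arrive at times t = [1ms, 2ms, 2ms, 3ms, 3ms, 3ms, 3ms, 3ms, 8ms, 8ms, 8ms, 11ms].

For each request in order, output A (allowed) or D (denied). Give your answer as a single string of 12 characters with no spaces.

Answer: AAADDDDDADDA

Derivation:
Tracking allowed requests in the window:
  req#1 t=1ms: ALLOW
  req#2 t=2ms: ALLOW
  req#3 t=2ms: ALLOW
  req#4 t=3ms: DENY
  req#5 t=3ms: DENY
  req#6 t=3ms: DENY
  req#7 t=3ms: DENY
  req#8 t=3ms: DENY
  req#9 t=8ms: ALLOW
  req#10 t=8ms: DENY
  req#11 t=8ms: DENY
  req#12 t=11ms: ALLOW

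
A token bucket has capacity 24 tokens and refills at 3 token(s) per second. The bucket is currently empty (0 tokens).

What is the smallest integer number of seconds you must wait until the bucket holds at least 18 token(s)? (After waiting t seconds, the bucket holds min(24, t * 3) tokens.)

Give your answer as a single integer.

Need t * 3 >= 18, so t >= 18/3.
Smallest integer t = ceil(18/3) = 6.

Answer: 6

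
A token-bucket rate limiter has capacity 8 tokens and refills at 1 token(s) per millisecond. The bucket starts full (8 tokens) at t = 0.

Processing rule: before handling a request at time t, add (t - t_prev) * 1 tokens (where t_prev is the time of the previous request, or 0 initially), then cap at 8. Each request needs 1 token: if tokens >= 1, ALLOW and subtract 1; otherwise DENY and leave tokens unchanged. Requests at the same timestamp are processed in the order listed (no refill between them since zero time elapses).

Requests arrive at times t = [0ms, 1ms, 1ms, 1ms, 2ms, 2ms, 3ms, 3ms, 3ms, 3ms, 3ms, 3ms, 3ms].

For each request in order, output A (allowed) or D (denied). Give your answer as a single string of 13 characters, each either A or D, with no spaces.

Answer: AAAAAAAAAAADD

Derivation:
Simulating step by step:
  req#1 t=0ms: ALLOW
  req#2 t=1ms: ALLOW
  req#3 t=1ms: ALLOW
  req#4 t=1ms: ALLOW
  req#5 t=2ms: ALLOW
  req#6 t=2ms: ALLOW
  req#7 t=3ms: ALLOW
  req#8 t=3ms: ALLOW
  req#9 t=3ms: ALLOW
  req#10 t=3ms: ALLOW
  req#11 t=3ms: ALLOW
  req#12 t=3ms: DENY
  req#13 t=3ms: DENY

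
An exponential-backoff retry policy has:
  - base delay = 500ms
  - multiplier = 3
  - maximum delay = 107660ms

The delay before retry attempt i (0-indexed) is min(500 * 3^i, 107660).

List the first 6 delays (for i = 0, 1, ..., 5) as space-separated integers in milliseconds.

Computing each delay:
  i=0: min(500*3^0, 107660) = 500
  i=1: min(500*3^1, 107660) = 1500
  i=2: min(500*3^2, 107660) = 4500
  i=3: min(500*3^3, 107660) = 13500
  i=4: min(500*3^4, 107660) = 40500
  i=5: min(500*3^5, 107660) = 107660

Answer: 500 1500 4500 13500 40500 107660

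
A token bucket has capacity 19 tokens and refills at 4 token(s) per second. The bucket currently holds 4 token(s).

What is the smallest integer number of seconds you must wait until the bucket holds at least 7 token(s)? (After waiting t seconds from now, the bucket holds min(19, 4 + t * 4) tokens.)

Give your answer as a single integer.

Need 4 + t * 4 >= 7, so t >= 3/4.
Smallest integer t = ceil(3/4) = 1.

Answer: 1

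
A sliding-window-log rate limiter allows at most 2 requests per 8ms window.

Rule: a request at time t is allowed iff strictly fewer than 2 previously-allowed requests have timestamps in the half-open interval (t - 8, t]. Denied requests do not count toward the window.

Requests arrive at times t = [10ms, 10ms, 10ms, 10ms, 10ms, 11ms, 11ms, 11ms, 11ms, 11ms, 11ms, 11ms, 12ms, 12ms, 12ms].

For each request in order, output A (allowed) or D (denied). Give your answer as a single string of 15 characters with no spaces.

Answer: AADDDDDDDDDDDDD

Derivation:
Tracking allowed requests in the window:
  req#1 t=10ms: ALLOW
  req#2 t=10ms: ALLOW
  req#3 t=10ms: DENY
  req#4 t=10ms: DENY
  req#5 t=10ms: DENY
  req#6 t=11ms: DENY
  req#7 t=11ms: DENY
  req#8 t=11ms: DENY
  req#9 t=11ms: DENY
  req#10 t=11ms: DENY
  req#11 t=11ms: DENY
  req#12 t=11ms: DENY
  req#13 t=12ms: DENY
  req#14 t=12ms: DENY
  req#15 t=12ms: DENY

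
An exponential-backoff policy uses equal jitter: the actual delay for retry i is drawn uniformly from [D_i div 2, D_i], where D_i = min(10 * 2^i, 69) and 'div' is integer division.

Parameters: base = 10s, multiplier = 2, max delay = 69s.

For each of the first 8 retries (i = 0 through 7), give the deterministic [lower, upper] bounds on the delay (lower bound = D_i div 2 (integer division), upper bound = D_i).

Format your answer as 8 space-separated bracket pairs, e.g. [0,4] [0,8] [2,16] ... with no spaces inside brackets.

Answer: [5,10] [10,20] [20,40] [34,69] [34,69] [34,69] [34,69] [34,69]

Derivation:
Computing bounds per retry:
  i=0: D_i=min(10*2^0,69)=10, bounds=[5,10]
  i=1: D_i=min(10*2^1,69)=20, bounds=[10,20]
  i=2: D_i=min(10*2^2,69)=40, bounds=[20,40]
  i=3: D_i=min(10*2^3,69)=69, bounds=[34,69]
  i=4: D_i=min(10*2^4,69)=69, bounds=[34,69]
  i=5: D_i=min(10*2^5,69)=69, bounds=[34,69]
  i=6: D_i=min(10*2^6,69)=69, bounds=[34,69]
  i=7: D_i=min(10*2^7,69)=69, bounds=[34,69]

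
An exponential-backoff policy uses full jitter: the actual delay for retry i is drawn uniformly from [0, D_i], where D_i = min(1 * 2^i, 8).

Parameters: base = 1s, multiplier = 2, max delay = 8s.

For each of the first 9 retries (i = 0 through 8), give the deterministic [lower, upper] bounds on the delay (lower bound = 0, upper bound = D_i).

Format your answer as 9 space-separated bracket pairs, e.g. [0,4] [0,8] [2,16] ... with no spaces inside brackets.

Computing bounds per retry:
  i=0: D_i=min(1*2^0,8)=1, bounds=[0,1]
  i=1: D_i=min(1*2^1,8)=2, bounds=[0,2]
  i=2: D_i=min(1*2^2,8)=4, bounds=[0,4]
  i=3: D_i=min(1*2^3,8)=8, bounds=[0,8]
  i=4: D_i=min(1*2^4,8)=8, bounds=[0,8]
  i=5: D_i=min(1*2^5,8)=8, bounds=[0,8]
  i=6: D_i=min(1*2^6,8)=8, bounds=[0,8]
  i=7: D_i=min(1*2^7,8)=8, bounds=[0,8]
  i=8: D_i=min(1*2^8,8)=8, bounds=[0,8]

Answer: [0,1] [0,2] [0,4] [0,8] [0,8] [0,8] [0,8] [0,8] [0,8]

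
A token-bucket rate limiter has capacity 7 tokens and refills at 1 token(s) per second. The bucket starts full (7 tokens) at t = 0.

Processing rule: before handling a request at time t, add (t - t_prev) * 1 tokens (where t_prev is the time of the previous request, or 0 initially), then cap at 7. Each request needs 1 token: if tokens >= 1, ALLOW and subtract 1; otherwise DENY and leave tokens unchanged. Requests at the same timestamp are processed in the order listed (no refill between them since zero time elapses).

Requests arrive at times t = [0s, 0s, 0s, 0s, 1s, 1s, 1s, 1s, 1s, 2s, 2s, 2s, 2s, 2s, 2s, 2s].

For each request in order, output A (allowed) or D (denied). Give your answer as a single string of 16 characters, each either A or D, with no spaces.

Answer: AAAAAAAADADDDDDD

Derivation:
Simulating step by step:
  req#1 t=0s: ALLOW
  req#2 t=0s: ALLOW
  req#3 t=0s: ALLOW
  req#4 t=0s: ALLOW
  req#5 t=1s: ALLOW
  req#6 t=1s: ALLOW
  req#7 t=1s: ALLOW
  req#8 t=1s: ALLOW
  req#9 t=1s: DENY
  req#10 t=2s: ALLOW
  req#11 t=2s: DENY
  req#12 t=2s: DENY
  req#13 t=2s: DENY
  req#14 t=2s: DENY
  req#15 t=2s: DENY
  req#16 t=2s: DENY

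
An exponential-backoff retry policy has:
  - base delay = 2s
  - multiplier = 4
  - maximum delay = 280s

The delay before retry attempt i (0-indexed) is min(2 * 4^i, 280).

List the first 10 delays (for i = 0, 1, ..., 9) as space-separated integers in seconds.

Computing each delay:
  i=0: min(2*4^0, 280) = 2
  i=1: min(2*4^1, 280) = 8
  i=2: min(2*4^2, 280) = 32
  i=3: min(2*4^3, 280) = 128
  i=4: min(2*4^4, 280) = 280
  i=5: min(2*4^5, 280) = 280
  i=6: min(2*4^6, 280) = 280
  i=7: min(2*4^7, 280) = 280
  i=8: min(2*4^8, 280) = 280
  i=9: min(2*4^9, 280) = 280

Answer: 2 8 32 128 280 280 280 280 280 280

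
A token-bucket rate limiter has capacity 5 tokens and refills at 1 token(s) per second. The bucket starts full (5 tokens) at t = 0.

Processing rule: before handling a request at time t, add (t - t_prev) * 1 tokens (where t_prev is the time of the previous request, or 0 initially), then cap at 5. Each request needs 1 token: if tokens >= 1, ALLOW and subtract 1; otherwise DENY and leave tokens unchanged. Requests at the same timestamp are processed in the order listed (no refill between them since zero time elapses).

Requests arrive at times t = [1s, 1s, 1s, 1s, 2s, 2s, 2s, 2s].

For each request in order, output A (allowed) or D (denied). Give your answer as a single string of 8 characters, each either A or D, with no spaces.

Answer: AAAAAADD

Derivation:
Simulating step by step:
  req#1 t=1s: ALLOW
  req#2 t=1s: ALLOW
  req#3 t=1s: ALLOW
  req#4 t=1s: ALLOW
  req#5 t=2s: ALLOW
  req#6 t=2s: ALLOW
  req#7 t=2s: DENY
  req#8 t=2s: DENY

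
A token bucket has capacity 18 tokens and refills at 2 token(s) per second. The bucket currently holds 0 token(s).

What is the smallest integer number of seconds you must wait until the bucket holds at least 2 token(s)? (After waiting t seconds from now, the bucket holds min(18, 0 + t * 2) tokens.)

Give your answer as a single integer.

Answer: 1

Derivation:
Need 0 + t * 2 >= 2, so t >= 2/2.
Smallest integer t = ceil(2/2) = 1.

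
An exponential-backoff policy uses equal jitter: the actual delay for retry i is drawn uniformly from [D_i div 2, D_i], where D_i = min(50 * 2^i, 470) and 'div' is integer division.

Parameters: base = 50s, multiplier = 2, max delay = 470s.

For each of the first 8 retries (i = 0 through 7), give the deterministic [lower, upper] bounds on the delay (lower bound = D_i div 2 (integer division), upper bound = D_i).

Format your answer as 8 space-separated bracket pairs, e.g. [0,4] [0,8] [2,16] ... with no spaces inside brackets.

Computing bounds per retry:
  i=0: D_i=min(50*2^0,470)=50, bounds=[25,50]
  i=1: D_i=min(50*2^1,470)=100, bounds=[50,100]
  i=2: D_i=min(50*2^2,470)=200, bounds=[100,200]
  i=3: D_i=min(50*2^3,470)=400, bounds=[200,400]
  i=4: D_i=min(50*2^4,470)=470, bounds=[235,470]
  i=5: D_i=min(50*2^5,470)=470, bounds=[235,470]
  i=6: D_i=min(50*2^6,470)=470, bounds=[235,470]
  i=7: D_i=min(50*2^7,470)=470, bounds=[235,470]

Answer: [25,50] [50,100] [100,200] [200,400] [235,470] [235,470] [235,470] [235,470]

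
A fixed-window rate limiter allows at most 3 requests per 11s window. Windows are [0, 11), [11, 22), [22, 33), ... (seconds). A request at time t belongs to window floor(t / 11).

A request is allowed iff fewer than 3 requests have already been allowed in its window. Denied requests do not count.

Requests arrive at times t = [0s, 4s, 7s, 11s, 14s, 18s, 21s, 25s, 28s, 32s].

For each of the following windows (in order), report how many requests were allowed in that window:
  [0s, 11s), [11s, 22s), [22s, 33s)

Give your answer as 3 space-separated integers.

Processing requests:
  req#1 t=0s (window 0): ALLOW
  req#2 t=4s (window 0): ALLOW
  req#3 t=7s (window 0): ALLOW
  req#4 t=11s (window 1): ALLOW
  req#5 t=14s (window 1): ALLOW
  req#6 t=18s (window 1): ALLOW
  req#7 t=21s (window 1): DENY
  req#8 t=25s (window 2): ALLOW
  req#9 t=28s (window 2): ALLOW
  req#10 t=32s (window 2): ALLOW

Allowed counts by window: 3 3 3

Answer: 3 3 3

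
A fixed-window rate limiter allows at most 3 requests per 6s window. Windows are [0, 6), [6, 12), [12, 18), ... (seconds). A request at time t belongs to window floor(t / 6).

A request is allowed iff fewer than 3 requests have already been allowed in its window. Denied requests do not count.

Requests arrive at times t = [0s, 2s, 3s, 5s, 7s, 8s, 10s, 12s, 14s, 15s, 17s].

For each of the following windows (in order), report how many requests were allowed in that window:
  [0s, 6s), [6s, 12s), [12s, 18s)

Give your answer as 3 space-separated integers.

Processing requests:
  req#1 t=0s (window 0): ALLOW
  req#2 t=2s (window 0): ALLOW
  req#3 t=3s (window 0): ALLOW
  req#4 t=5s (window 0): DENY
  req#5 t=7s (window 1): ALLOW
  req#6 t=8s (window 1): ALLOW
  req#7 t=10s (window 1): ALLOW
  req#8 t=12s (window 2): ALLOW
  req#9 t=14s (window 2): ALLOW
  req#10 t=15s (window 2): ALLOW
  req#11 t=17s (window 2): DENY

Allowed counts by window: 3 3 3

Answer: 3 3 3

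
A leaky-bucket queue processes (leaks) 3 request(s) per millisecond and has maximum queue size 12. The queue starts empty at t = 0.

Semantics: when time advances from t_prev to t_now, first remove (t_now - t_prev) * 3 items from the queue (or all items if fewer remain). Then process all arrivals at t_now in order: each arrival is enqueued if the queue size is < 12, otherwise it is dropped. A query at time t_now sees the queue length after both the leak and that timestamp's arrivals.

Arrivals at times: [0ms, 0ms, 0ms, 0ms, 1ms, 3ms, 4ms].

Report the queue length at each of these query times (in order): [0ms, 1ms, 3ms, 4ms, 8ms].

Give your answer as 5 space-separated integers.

Queue lengths at query times:
  query t=0ms: backlog = 4
  query t=1ms: backlog = 2
  query t=3ms: backlog = 1
  query t=4ms: backlog = 1
  query t=8ms: backlog = 0

Answer: 4 2 1 1 0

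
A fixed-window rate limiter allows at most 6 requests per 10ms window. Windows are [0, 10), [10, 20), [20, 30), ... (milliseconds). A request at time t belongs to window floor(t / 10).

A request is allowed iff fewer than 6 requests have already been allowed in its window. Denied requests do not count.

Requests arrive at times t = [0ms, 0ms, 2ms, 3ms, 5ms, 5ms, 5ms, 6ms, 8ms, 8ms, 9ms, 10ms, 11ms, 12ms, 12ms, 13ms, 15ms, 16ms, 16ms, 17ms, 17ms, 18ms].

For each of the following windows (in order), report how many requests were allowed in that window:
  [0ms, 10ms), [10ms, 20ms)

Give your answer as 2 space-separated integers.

Processing requests:
  req#1 t=0ms (window 0): ALLOW
  req#2 t=0ms (window 0): ALLOW
  req#3 t=2ms (window 0): ALLOW
  req#4 t=3ms (window 0): ALLOW
  req#5 t=5ms (window 0): ALLOW
  req#6 t=5ms (window 0): ALLOW
  req#7 t=5ms (window 0): DENY
  req#8 t=6ms (window 0): DENY
  req#9 t=8ms (window 0): DENY
  req#10 t=8ms (window 0): DENY
  req#11 t=9ms (window 0): DENY
  req#12 t=10ms (window 1): ALLOW
  req#13 t=11ms (window 1): ALLOW
  req#14 t=12ms (window 1): ALLOW
  req#15 t=12ms (window 1): ALLOW
  req#16 t=13ms (window 1): ALLOW
  req#17 t=15ms (window 1): ALLOW
  req#18 t=16ms (window 1): DENY
  req#19 t=16ms (window 1): DENY
  req#20 t=17ms (window 1): DENY
  req#21 t=17ms (window 1): DENY
  req#22 t=18ms (window 1): DENY

Allowed counts by window: 6 6

Answer: 6 6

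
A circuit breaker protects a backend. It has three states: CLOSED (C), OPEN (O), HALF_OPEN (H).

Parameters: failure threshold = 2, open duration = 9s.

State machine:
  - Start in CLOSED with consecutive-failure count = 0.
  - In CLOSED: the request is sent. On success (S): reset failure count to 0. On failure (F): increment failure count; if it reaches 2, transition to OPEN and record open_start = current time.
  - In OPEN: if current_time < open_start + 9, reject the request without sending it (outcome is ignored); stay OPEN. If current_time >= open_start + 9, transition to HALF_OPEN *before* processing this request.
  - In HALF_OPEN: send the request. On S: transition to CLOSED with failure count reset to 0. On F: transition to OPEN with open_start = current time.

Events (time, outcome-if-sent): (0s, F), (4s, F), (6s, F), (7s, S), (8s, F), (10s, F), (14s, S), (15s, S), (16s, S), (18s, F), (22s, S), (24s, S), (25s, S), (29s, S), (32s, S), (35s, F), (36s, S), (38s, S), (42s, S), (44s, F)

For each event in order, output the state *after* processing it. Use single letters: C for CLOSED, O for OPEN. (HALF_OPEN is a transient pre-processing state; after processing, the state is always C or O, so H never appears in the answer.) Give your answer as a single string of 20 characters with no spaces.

State after each event:
  event#1 t=0s outcome=F: state=CLOSED
  event#2 t=4s outcome=F: state=OPEN
  event#3 t=6s outcome=F: state=OPEN
  event#4 t=7s outcome=S: state=OPEN
  event#5 t=8s outcome=F: state=OPEN
  event#6 t=10s outcome=F: state=OPEN
  event#7 t=14s outcome=S: state=CLOSED
  event#8 t=15s outcome=S: state=CLOSED
  event#9 t=16s outcome=S: state=CLOSED
  event#10 t=18s outcome=F: state=CLOSED
  event#11 t=22s outcome=S: state=CLOSED
  event#12 t=24s outcome=S: state=CLOSED
  event#13 t=25s outcome=S: state=CLOSED
  event#14 t=29s outcome=S: state=CLOSED
  event#15 t=32s outcome=S: state=CLOSED
  event#16 t=35s outcome=F: state=CLOSED
  event#17 t=36s outcome=S: state=CLOSED
  event#18 t=38s outcome=S: state=CLOSED
  event#19 t=42s outcome=S: state=CLOSED
  event#20 t=44s outcome=F: state=CLOSED

Answer: COOOOOCCCCCCCCCCCCCC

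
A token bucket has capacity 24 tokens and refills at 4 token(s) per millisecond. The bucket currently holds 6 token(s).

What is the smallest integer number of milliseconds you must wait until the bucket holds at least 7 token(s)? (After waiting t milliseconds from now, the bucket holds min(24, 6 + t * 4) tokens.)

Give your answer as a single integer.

Need 6 + t * 4 >= 7, so t >= 1/4.
Smallest integer t = ceil(1/4) = 1.

Answer: 1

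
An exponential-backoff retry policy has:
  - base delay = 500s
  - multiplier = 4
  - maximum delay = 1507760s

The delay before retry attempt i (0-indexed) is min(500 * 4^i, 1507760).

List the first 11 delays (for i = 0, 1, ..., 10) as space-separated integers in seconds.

Answer: 500 2000 8000 32000 128000 512000 1507760 1507760 1507760 1507760 1507760

Derivation:
Computing each delay:
  i=0: min(500*4^0, 1507760) = 500
  i=1: min(500*4^1, 1507760) = 2000
  i=2: min(500*4^2, 1507760) = 8000
  i=3: min(500*4^3, 1507760) = 32000
  i=4: min(500*4^4, 1507760) = 128000
  i=5: min(500*4^5, 1507760) = 512000
  i=6: min(500*4^6, 1507760) = 1507760
  i=7: min(500*4^7, 1507760) = 1507760
  i=8: min(500*4^8, 1507760) = 1507760
  i=9: min(500*4^9, 1507760) = 1507760
  i=10: min(500*4^10, 1507760) = 1507760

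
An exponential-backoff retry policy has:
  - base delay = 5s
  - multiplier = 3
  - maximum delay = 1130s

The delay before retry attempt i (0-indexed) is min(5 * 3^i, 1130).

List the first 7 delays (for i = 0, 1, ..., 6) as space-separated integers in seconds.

Answer: 5 15 45 135 405 1130 1130

Derivation:
Computing each delay:
  i=0: min(5*3^0, 1130) = 5
  i=1: min(5*3^1, 1130) = 15
  i=2: min(5*3^2, 1130) = 45
  i=3: min(5*3^3, 1130) = 135
  i=4: min(5*3^4, 1130) = 405
  i=5: min(5*3^5, 1130) = 1130
  i=6: min(5*3^6, 1130) = 1130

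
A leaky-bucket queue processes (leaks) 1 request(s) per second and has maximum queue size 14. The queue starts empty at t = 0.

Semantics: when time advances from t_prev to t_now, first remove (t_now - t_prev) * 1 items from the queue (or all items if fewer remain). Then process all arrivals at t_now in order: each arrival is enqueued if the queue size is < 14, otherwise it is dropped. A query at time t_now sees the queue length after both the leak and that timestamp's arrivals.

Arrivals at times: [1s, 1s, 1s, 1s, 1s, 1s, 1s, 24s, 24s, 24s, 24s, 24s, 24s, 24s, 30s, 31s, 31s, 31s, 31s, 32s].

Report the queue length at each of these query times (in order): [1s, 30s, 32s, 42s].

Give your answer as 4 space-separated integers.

Answer: 7 2 5 0

Derivation:
Queue lengths at query times:
  query t=1s: backlog = 7
  query t=30s: backlog = 2
  query t=32s: backlog = 5
  query t=42s: backlog = 0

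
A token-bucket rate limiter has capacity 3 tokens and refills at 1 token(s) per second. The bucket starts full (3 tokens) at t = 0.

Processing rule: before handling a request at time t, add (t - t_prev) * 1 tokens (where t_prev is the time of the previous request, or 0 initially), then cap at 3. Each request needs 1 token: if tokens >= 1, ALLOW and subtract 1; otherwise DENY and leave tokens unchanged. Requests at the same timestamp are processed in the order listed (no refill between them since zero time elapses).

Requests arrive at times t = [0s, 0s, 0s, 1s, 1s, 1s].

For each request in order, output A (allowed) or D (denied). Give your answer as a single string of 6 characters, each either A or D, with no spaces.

Simulating step by step:
  req#1 t=0s: ALLOW
  req#2 t=0s: ALLOW
  req#3 t=0s: ALLOW
  req#4 t=1s: ALLOW
  req#5 t=1s: DENY
  req#6 t=1s: DENY

Answer: AAAADD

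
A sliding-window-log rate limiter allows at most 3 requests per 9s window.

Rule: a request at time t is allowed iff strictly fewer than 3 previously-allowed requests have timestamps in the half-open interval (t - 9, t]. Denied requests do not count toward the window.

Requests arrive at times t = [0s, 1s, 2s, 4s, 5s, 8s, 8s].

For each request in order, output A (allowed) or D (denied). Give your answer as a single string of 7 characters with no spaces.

Answer: AAADDDD

Derivation:
Tracking allowed requests in the window:
  req#1 t=0s: ALLOW
  req#2 t=1s: ALLOW
  req#3 t=2s: ALLOW
  req#4 t=4s: DENY
  req#5 t=5s: DENY
  req#6 t=8s: DENY
  req#7 t=8s: DENY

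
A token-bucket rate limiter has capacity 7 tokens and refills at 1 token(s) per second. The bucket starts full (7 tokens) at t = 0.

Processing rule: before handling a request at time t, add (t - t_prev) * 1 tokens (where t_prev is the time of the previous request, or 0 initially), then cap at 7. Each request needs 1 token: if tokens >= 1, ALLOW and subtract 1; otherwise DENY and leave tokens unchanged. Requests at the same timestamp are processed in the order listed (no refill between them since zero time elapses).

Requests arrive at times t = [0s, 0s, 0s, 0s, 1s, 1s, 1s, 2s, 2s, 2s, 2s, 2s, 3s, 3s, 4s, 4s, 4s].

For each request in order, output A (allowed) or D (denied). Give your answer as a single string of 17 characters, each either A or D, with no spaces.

Simulating step by step:
  req#1 t=0s: ALLOW
  req#2 t=0s: ALLOW
  req#3 t=0s: ALLOW
  req#4 t=0s: ALLOW
  req#5 t=1s: ALLOW
  req#6 t=1s: ALLOW
  req#7 t=1s: ALLOW
  req#8 t=2s: ALLOW
  req#9 t=2s: ALLOW
  req#10 t=2s: DENY
  req#11 t=2s: DENY
  req#12 t=2s: DENY
  req#13 t=3s: ALLOW
  req#14 t=3s: DENY
  req#15 t=4s: ALLOW
  req#16 t=4s: DENY
  req#17 t=4s: DENY

Answer: AAAAAAAAADDDADADD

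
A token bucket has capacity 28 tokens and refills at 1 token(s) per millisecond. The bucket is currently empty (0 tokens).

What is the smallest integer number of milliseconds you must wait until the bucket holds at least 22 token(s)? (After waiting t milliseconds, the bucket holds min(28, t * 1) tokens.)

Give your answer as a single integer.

Need t * 1 >= 22, so t >= 22/1.
Smallest integer t = ceil(22/1) = 22.

Answer: 22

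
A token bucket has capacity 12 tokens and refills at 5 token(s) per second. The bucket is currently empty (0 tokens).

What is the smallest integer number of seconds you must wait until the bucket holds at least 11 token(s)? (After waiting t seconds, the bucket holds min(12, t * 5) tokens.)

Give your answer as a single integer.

Need t * 5 >= 11, so t >= 11/5.
Smallest integer t = ceil(11/5) = 3.

Answer: 3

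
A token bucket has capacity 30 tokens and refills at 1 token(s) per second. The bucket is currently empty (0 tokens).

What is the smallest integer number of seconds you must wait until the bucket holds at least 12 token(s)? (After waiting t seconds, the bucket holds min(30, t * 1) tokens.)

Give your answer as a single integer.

Need t * 1 >= 12, so t >= 12/1.
Smallest integer t = ceil(12/1) = 12.

Answer: 12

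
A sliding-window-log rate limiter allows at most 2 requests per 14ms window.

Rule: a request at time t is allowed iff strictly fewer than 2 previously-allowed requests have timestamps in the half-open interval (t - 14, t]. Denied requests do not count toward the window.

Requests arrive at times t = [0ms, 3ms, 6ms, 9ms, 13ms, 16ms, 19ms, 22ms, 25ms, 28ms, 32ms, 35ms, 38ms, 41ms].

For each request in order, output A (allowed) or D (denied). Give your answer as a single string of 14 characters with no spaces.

Answer: AADDDAADDDAADD

Derivation:
Tracking allowed requests in the window:
  req#1 t=0ms: ALLOW
  req#2 t=3ms: ALLOW
  req#3 t=6ms: DENY
  req#4 t=9ms: DENY
  req#5 t=13ms: DENY
  req#6 t=16ms: ALLOW
  req#7 t=19ms: ALLOW
  req#8 t=22ms: DENY
  req#9 t=25ms: DENY
  req#10 t=28ms: DENY
  req#11 t=32ms: ALLOW
  req#12 t=35ms: ALLOW
  req#13 t=38ms: DENY
  req#14 t=41ms: DENY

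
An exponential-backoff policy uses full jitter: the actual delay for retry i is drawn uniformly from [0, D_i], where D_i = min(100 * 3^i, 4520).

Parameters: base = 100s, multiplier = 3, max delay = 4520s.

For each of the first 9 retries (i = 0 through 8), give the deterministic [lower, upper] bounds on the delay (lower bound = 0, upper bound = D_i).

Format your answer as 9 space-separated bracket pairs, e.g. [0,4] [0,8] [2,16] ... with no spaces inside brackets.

Computing bounds per retry:
  i=0: D_i=min(100*3^0,4520)=100, bounds=[0,100]
  i=1: D_i=min(100*3^1,4520)=300, bounds=[0,300]
  i=2: D_i=min(100*3^2,4520)=900, bounds=[0,900]
  i=3: D_i=min(100*3^3,4520)=2700, bounds=[0,2700]
  i=4: D_i=min(100*3^4,4520)=4520, bounds=[0,4520]
  i=5: D_i=min(100*3^5,4520)=4520, bounds=[0,4520]
  i=6: D_i=min(100*3^6,4520)=4520, bounds=[0,4520]
  i=7: D_i=min(100*3^7,4520)=4520, bounds=[0,4520]
  i=8: D_i=min(100*3^8,4520)=4520, bounds=[0,4520]

Answer: [0,100] [0,300] [0,900] [0,2700] [0,4520] [0,4520] [0,4520] [0,4520] [0,4520]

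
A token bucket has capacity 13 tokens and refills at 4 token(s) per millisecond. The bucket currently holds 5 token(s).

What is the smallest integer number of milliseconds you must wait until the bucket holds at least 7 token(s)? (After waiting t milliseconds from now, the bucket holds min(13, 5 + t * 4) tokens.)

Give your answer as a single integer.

Need 5 + t * 4 >= 7, so t >= 2/4.
Smallest integer t = ceil(2/4) = 1.

Answer: 1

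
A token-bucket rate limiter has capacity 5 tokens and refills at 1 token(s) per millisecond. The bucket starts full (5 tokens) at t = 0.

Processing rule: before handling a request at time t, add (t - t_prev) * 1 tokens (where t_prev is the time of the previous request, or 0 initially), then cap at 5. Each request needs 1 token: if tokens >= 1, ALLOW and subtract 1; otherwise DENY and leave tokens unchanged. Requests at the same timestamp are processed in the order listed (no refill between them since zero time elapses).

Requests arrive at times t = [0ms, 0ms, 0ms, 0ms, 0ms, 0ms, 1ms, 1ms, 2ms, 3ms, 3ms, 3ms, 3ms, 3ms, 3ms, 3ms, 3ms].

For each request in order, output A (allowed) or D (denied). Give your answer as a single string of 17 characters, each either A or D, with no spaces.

Simulating step by step:
  req#1 t=0ms: ALLOW
  req#2 t=0ms: ALLOW
  req#3 t=0ms: ALLOW
  req#4 t=0ms: ALLOW
  req#5 t=0ms: ALLOW
  req#6 t=0ms: DENY
  req#7 t=1ms: ALLOW
  req#8 t=1ms: DENY
  req#9 t=2ms: ALLOW
  req#10 t=3ms: ALLOW
  req#11 t=3ms: DENY
  req#12 t=3ms: DENY
  req#13 t=3ms: DENY
  req#14 t=3ms: DENY
  req#15 t=3ms: DENY
  req#16 t=3ms: DENY
  req#17 t=3ms: DENY

Answer: AAAAADADAADDDDDDD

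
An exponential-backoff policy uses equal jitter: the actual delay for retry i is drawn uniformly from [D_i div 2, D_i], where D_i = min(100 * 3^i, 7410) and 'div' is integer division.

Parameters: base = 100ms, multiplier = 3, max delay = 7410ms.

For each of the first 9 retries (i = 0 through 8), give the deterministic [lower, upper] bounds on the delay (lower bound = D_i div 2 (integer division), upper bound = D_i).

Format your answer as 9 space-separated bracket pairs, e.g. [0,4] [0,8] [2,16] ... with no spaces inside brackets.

Computing bounds per retry:
  i=0: D_i=min(100*3^0,7410)=100, bounds=[50,100]
  i=1: D_i=min(100*3^1,7410)=300, bounds=[150,300]
  i=2: D_i=min(100*3^2,7410)=900, bounds=[450,900]
  i=3: D_i=min(100*3^3,7410)=2700, bounds=[1350,2700]
  i=4: D_i=min(100*3^4,7410)=7410, bounds=[3705,7410]
  i=5: D_i=min(100*3^5,7410)=7410, bounds=[3705,7410]
  i=6: D_i=min(100*3^6,7410)=7410, bounds=[3705,7410]
  i=7: D_i=min(100*3^7,7410)=7410, bounds=[3705,7410]
  i=8: D_i=min(100*3^8,7410)=7410, bounds=[3705,7410]

Answer: [50,100] [150,300] [450,900] [1350,2700] [3705,7410] [3705,7410] [3705,7410] [3705,7410] [3705,7410]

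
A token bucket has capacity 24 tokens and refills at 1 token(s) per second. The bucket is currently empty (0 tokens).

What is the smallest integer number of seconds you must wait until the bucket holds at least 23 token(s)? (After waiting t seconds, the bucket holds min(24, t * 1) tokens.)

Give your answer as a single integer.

Answer: 23

Derivation:
Need t * 1 >= 23, so t >= 23/1.
Smallest integer t = ceil(23/1) = 23.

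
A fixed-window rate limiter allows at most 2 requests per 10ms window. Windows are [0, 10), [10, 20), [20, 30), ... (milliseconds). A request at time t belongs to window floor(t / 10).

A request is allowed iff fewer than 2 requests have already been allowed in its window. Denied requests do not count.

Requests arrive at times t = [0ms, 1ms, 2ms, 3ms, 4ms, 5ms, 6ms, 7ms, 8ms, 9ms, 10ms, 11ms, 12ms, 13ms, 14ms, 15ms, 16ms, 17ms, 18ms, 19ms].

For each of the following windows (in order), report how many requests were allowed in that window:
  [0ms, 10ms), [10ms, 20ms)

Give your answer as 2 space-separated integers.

Answer: 2 2

Derivation:
Processing requests:
  req#1 t=0ms (window 0): ALLOW
  req#2 t=1ms (window 0): ALLOW
  req#3 t=2ms (window 0): DENY
  req#4 t=3ms (window 0): DENY
  req#5 t=4ms (window 0): DENY
  req#6 t=5ms (window 0): DENY
  req#7 t=6ms (window 0): DENY
  req#8 t=7ms (window 0): DENY
  req#9 t=8ms (window 0): DENY
  req#10 t=9ms (window 0): DENY
  req#11 t=10ms (window 1): ALLOW
  req#12 t=11ms (window 1): ALLOW
  req#13 t=12ms (window 1): DENY
  req#14 t=13ms (window 1): DENY
  req#15 t=14ms (window 1): DENY
  req#16 t=15ms (window 1): DENY
  req#17 t=16ms (window 1): DENY
  req#18 t=17ms (window 1): DENY
  req#19 t=18ms (window 1): DENY
  req#20 t=19ms (window 1): DENY

Allowed counts by window: 2 2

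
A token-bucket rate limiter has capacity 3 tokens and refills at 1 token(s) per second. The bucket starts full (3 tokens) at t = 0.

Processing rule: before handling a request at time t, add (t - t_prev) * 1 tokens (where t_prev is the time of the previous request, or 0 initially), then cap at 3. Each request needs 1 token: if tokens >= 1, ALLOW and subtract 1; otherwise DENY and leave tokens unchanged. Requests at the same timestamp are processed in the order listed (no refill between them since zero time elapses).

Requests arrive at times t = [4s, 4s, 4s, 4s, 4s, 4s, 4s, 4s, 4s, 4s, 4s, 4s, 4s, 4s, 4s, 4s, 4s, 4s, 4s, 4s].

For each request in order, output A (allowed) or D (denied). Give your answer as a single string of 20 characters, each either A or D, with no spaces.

Simulating step by step:
  req#1 t=4s: ALLOW
  req#2 t=4s: ALLOW
  req#3 t=4s: ALLOW
  req#4 t=4s: DENY
  req#5 t=4s: DENY
  req#6 t=4s: DENY
  req#7 t=4s: DENY
  req#8 t=4s: DENY
  req#9 t=4s: DENY
  req#10 t=4s: DENY
  req#11 t=4s: DENY
  req#12 t=4s: DENY
  req#13 t=4s: DENY
  req#14 t=4s: DENY
  req#15 t=4s: DENY
  req#16 t=4s: DENY
  req#17 t=4s: DENY
  req#18 t=4s: DENY
  req#19 t=4s: DENY
  req#20 t=4s: DENY

Answer: AAADDDDDDDDDDDDDDDDD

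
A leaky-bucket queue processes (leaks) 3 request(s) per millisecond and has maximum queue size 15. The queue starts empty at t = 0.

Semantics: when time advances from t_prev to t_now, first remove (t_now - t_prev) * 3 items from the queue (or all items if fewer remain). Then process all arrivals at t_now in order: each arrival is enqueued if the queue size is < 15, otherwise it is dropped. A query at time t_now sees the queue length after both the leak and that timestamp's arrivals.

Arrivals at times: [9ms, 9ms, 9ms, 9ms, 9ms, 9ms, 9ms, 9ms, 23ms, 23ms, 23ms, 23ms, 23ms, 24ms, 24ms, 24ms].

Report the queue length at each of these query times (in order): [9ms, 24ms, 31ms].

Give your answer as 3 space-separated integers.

Queue lengths at query times:
  query t=9ms: backlog = 8
  query t=24ms: backlog = 5
  query t=31ms: backlog = 0

Answer: 8 5 0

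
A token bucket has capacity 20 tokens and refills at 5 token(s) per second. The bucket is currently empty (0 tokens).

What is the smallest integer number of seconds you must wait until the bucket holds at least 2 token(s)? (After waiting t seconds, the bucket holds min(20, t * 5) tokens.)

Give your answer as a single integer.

Need t * 5 >= 2, so t >= 2/5.
Smallest integer t = ceil(2/5) = 1.

Answer: 1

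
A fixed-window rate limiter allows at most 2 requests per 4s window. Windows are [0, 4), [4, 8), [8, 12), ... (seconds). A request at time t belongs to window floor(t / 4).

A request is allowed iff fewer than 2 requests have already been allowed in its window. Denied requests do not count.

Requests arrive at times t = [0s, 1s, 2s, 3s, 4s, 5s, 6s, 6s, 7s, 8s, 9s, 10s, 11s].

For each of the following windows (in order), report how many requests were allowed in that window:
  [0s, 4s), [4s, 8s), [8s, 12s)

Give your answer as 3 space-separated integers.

Processing requests:
  req#1 t=0s (window 0): ALLOW
  req#2 t=1s (window 0): ALLOW
  req#3 t=2s (window 0): DENY
  req#4 t=3s (window 0): DENY
  req#5 t=4s (window 1): ALLOW
  req#6 t=5s (window 1): ALLOW
  req#7 t=6s (window 1): DENY
  req#8 t=6s (window 1): DENY
  req#9 t=7s (window 1): DENY
  req#10 t=8s (window 2): ALLOW
  req#11 t=9s (window 2): ALLOW
  req#12 t=10s (window 2): DENY
  req#13 t=11s (window 2): DENY

Allowed counts by window: 2 2 2

Answer: 2 2 2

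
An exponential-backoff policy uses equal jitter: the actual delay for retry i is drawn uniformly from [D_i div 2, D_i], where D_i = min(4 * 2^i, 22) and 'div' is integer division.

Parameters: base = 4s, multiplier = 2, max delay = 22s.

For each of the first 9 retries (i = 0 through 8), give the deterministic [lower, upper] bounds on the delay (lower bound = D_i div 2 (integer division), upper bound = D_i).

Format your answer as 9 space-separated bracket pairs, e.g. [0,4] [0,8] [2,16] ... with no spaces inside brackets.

Answer: [2,4] [4,8] [8,16] [11,22] [11,22] [11,22] [11,22] [11,22] [11,22]

Derivation:
Computing bounds per retry:
  i=0: D_i=min(4*2^0,22)=4, bounds=[2,4]
  i=1: D_i=min(4*2^1,22)=8, bounds=[4,8]
  i=2: D_i=min(4*2^2,22)=16, bounds=[8,16]
  i=3: D_i=min(4*2^3,22)=22, bounds=[11,22]
  i=4: D_i=min(4*2^4,22)=22, bounds=[11,22]
  i=5: D_i=min(4*2^5,22)=22, bounds=[11,22]
  i=6: D_i=min(4*2^6,22)=22, bounds=[11,22]
  i=7: D_i=min(4*2^7,22)=22, bounds=[11,22]
  i=8: D_i=min(4*2^8,22)=22, bounds=[11,22]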